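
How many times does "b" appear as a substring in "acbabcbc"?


Searching for "b" in "acbabcbc"
Scanning each position:
  Position 0: "a" => no
  Position 1: "c" => no
  Position 2: "b" => MATCH
  Position 3: "a" => no
  Position 4: "b" => MATCH
  Position 5: "c" => no
  Position 6: "b" => MATCH
  Position 7: "c" => no
Total occurrences: 3

3


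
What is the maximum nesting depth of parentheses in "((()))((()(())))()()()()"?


Input: "((()))((()(())))()()()()"
Tracking depth:
  Position 0 '(': depth becomes 1
  Position 1 '(': depth becomes 2
  Position 2 '(': depth becomes 3
  Position 3 ')': depth becomes 2
  Position 4 ')': depth becomes 1
  Position 5 ')': depth becomes 0
  Position 6 '(': depth becomes 1
  Position 7 '(': depth becomes 2
  Position 8 '(': depth becomes 3
  Position 9 ')': depth becomes 2
  Position 10 '(': depth becomes 3
  Position 11 '(': depth becomes 4
  Position 12 ')': depth becomes 3
  Position 13 ')': depth becomes 2
  Position 14 ')': depth becomes 1
  Position 15 ')': depth becomes 0
  Position 16 '(': depth becomes 1
  Position 17 ')': depth becomes 0
  Position 18 '(': depth becomes 1
  Position 19 ')': depth becomes 0
  Position 20 '(': depth becomes 1
  Position 21 ')': depth becomes 0
  Position 22 '(': depth becomes 1
  Position 23 ')': depth becomes 0
Maximum depth reached: 4

4


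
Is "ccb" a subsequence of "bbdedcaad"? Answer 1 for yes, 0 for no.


Check if "ccb" is a subsequence of "bbdedcaad"
Greedy scan:
  Position 0 ('b'): no match needed
  Position 1 ('b'): no match needed
  Position 2 ('d'): no match needed
  Position 3 ('e'): no match needed
  Position 4 ('d'): no match needed
  Position 5 ('c'): matches sub[0] = 'c'
  Position 6 ('a'): no match needed
  Position 7 ('a'): no match needed
  Position 8 ('d'): no match needed
Only matched 1/3 characters => not a subsequence

0


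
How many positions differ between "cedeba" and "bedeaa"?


Comparing "cedeba" and "bedeaa" position by position:
  Position 0: 'c' vs 'b' => DIFFER
  Position 1: 'e' vs 'e' => same
  Position 2: 'd' vs 'd' => same
  Position 3: 'e' vs 'e' => same
  Position 4: 'b' vs 'a' => DIFFER
  Position 5: 'a' vs 'a' => same
Positions that differ: 2

2


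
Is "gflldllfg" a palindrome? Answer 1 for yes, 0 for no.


Input: gflldllfg
Reversed: gflldllfg
  Compare pos 0 ('g') with pos 8 ('g'): match
  Compare pos 1 ('f') with pos 7 ('f'): match
  Compare pos 2 ('l') with pos 6 ('l'): match
  Compare pos 3 ('l') with pos 5 ('l'): match
Result: palindrome

1


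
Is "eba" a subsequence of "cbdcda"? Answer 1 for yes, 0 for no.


Check if "eba" is a subsequence of "cbdcda"
Greedy scan:
  Position 0 ('c'): no match needed
  Position 1 ('b'): no match needed
  Position 2 ('d'): no match needed
  Position 3 ('c'): no match needed
  Position 4 ('d'): no match needed
  Position 5 ('a'): no match needed
Only matched 0/3 characters => not a subsequence

0


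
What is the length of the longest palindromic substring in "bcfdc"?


Input: "bcfdc"
Checking substrings for palindromes:
  No multi-char palindromic substrings found
Longest palindromic substring: "b" with length 1

1


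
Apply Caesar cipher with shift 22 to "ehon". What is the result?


Caesar cipher: shift "ehon" by 22
  'e' (pos 4) + 22 = pos 0 = 'a'
  'h' (pos 7) + 22 = pos 3 = 'd'
  'o' (pos 14) + 22 = pos 10 = 'k'
  'n' (pos 13) + 22 = pos 9 = 'j'
Result: adkj

adkj


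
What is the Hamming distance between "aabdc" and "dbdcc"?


Comparing "aabdc" and "dbdcc" position by position:
  Position 0: 'a' vs 'd' => differ
  Position 1: 'a' vs 'b' => differ
  Position 2: 'b' vs 'd' => differ
  Position 3: 'd' vs 'c' => differ
  Position 4: 'c' vs 'c' => same
Total differences (Hamming distance): 4

4


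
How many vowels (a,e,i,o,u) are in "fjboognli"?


Input: fjboognli
Checking each character:
  'f' at position 0: consonant
  'j' at position 1: consonant
  'b' at position 2: consonant
  'o' at position 3: vowel (running total: 1)
  'o' at position 4: vowel (running total: 2)
  'g' at position 5: consonant
  'n' at position 6: consonant
  'l' at position 7: consonant
  'i' at position 8: vowel (running total: 3)
Total vowels: 3

3


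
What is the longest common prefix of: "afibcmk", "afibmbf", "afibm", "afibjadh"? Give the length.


Words: afibcmk, afibmbf, afibm, afibjadh
  Position 0: all 'a' => match
  Position 1: all 'f' => match
  Position 2: all 'i' => match
  Position 3: all 'b' => match
  Position 4: ('c', 'm', 'm', 'j') => mismatch, stop
LCP = "afib" (length 4)

4


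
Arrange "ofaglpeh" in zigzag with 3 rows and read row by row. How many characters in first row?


Zigzag "ofaglpeh" into 3 rows:
Placing characters:
  'o' => row 0
  'f' => row 1
  'a' => row 2
  'g' => row 1
  'l' => row 0
  'p' => row 1
  'e' => row 2
  'h' => row 1
Rows:
  Row 0: "ol"
  Row 1: "fgph"
  Row 2: "ae"
First row length: 2

2


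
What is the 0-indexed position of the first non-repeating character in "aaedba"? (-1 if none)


Input: aaedba
Character frequencies:
  'a': 3
  'b': 1
  'd': 1
  'e': 1
Scanning left to right for freq == 1:
  Position 0 ('a'): freq=3, skip
  Position 1 ('a'): freq=3, skip
  Position 2 ('e'): unique! => answer = 2

2


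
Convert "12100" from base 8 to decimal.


Input: "12100" in base 8
Positional expansion:
  Digit '1' (value 1) x 8^4 = 4096
  Digit '2' (value 2) x 8^3 = 1024
  Digit '1' (value 1) x 8^2 = 64
  Digit '0' (value 0) x 8^1 = 0
  Digit '0' (value 0) x 8^0 = 0
Sum = 5184

5184


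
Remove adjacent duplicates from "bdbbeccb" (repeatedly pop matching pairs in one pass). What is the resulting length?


Input: bdbbeccb
Stack-based adjacent duplicate removal:
  Read 'b': push. Stack: b
  Read 'd': push. Stack: bd
  Read 'b': push. Stack: bdb
  Read 'b': matches stack top 'b' => pop. Stack: bd
  Read 'e': push. Stack: bde
  Read 'c': push. Stack: bdec
  Read 'c': matches stack top 'c' => pop. Stack: bde
  Read 'b': push. Stack: bdeb
Final stack: "bdeb" (length 4)

4


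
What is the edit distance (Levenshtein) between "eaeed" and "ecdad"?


Computing edit distance: "eaeed" -> "ecdad"
DP table:
           e    c    d    a    d
      0    1    2    3    4    5
  e   1    0    1    2    3    4
  a   2    1    1    2    2    3
  e   3    2    2    2    3    3
  e   4    3    3    3    3    4
  d   5    4    4    3    4    3
Edit distance = dp[5][5] = 3

3


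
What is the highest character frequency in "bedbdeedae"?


Input: bedbdeedae
Character counts:
  'a': 1
  'b': 2
  'd': 3
  'e': 4
Maximum frequency: 4

4


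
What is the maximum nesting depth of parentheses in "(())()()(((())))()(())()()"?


Input: "(())()()(((())))()(())()()"
Tracking depth:
  Position 0 '(': depth becomes 1
  Position 1 '(': depth becomes 2
  Position 2 ')': depth becomes 1
  Position 3 ')': depth becomes 0
  Position 4 '(': depth becomes 1
  Position 5 ')': depth becomes 0
  Position 6 '(': depth becomes 1
  Position 7 ')': depth becomes 0
  Position 8 '(': depth becomes 1
  Position 9 '(': depth becomes 2
  Position 10 '(': depth becomes 3
  Position 11 '(': depth becomes 4
  Position 12 ')': depth becomes 3
  Position 13 ')': depth becomes 2
  Position 14 ')': depth becomes 1
  Position 15 ')': depth becomes 0
  Position 16 '(': depth becomes 1
  Position 17 ')': depth becomes 0
  Position 18 '(': depth becomes 1
  Position 19 '(': depth becomes 2
  Position 20 ')': depth becomes 1
  Position 21 ')': depth becomes 0
  Position 22 '(': depth becomes 1
  Position 23 ')': depth becomes 0
  Position 24 '(': depth becomes 1
  Position 25 ')': depth becomes 0
Maximum depth reached: 4

4


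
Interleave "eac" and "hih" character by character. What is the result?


Interleaving "eac" and "hih":
  Position 0: 'e' from first, 'h' from second => "eh"
  Position 1: 'a' from first, 'i' from second => "ai"
  Position 2: 'c' from first, 'h' from second => "ch"
Result: ehaich

ehaich


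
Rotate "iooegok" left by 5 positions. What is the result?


Input: "iooegok", rotate left by 5
First 5 characters: "iooeg"
Remaining characters: "ok"
Concatenate remaining + first: "ok" + "iooeg" = "okiooeg"

okiooeg


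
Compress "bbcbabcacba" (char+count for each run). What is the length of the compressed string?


Input: bbcbabcacba
Runs:
  'b' x 2 => "b2"
  'c' x 1 => "c1"
  'b' x 1 => "b1"
  'a' x 1 => "a1"
  'b' x 1 => "b1"
  'c' x 1 => "c1"
  'a' x 1 => "a1"
  'c' x 1 => "c1"
  'b' x 1 => "b1"
  'a' x 1 => "a1"
Compressed: "b2c1b1a1b1c1a1c1b1a1"
Compressed length: 20

20


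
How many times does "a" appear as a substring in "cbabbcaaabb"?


Searching for "a" in "cbabbcaaabb"
Scanning each position:
  Position 0: "c" => no
  Position 1: "b" => no
  Position 2: "a" => MATCH
  Position 3: "b" => no
  Position 4: "b" => no
  Position 5: "c" => no
  Position 6: "a" => MATCH
  Position 7: "a" => MATCH
  Position 8: "a" => MATCH
  Position 9: "b" => no
  Position 10: "b" => no
Total occurrences: 4

4


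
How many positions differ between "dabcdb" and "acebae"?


Comparing "dabcdb" and "acebae" position by position:
  Position 0: 'd' vs 'a' => DIFFER
  Position 1: 'a' vs 'c' => DIFFER
  Position 2: 'b' vs 'e' => DIFFER
  Position 3: 'c' vs 'b' => DIFFER
  Position 4: 'd' vs 'a' => DIFFER
  Position 5: 'b' vs 'e' => DIFFER
Positions that differ: 6

6


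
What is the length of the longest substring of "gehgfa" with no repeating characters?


Input: "gehgfa"
Sliding window (track last position of each char):
  Position 0 ('g'): window [0,0] length 1 -- new best
  Position 1 ('e'): window [0,1] length 2 -- new best
  Position 2 ('h'): window [0,2] length 3 -- new best
  Position 3 ('g'): repeat (last at 0), move window start to 1
  Position 3 ('g'): window [1,3] length 3
  Position 4 ('f'): window [1,4] length 4 -- new best
  Position 5 ('a'): window [1,5] length 5 -- new best
Longest substring with no repeats: "ehgfa" with length 5

5


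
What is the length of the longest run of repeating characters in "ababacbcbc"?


Input: "ababacbcbc"
Scanning for longest run:
  Position 1 ('b'): new char, reset run to 1
  Position 2 ('a'): new char, reset run to 1
  Position 3 ('b'): new char, reset run to 1
  Position 4 ('a'): new char, reset run to 1
  Position 5 ('c'): new char, reset run to 1
  Position 6 ('b'): new char, reset run to 1
  Position 7 ('c'): new char, reset run to 1
  Position 8 ('b'): new char, reset run to 1
  Position 9 ('c'): new char, reset run to 1
Longest run: 'a' with length 1

1


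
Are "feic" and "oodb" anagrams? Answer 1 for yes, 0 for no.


Strings: "feic", "oodb"
Sorted first:  cefi
Sorted second: bdoo
Differ at position 0: 'c' vs 'b' => not anagrams

0


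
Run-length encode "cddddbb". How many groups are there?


Input: cddddbb
Scanning for consecutive runs:
  Group 1: 'c' x 1 (positions 0-0)
  Group 2: 'd' x 4 (positions 1-4)
  Group 3: 'b' x 2 (positions 5-6)
Total groups: 3

3


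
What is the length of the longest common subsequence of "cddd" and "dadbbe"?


LCS of "cddd" and "dadbbe"
DP table:
           d    a    d    b    b    e
      0    0    0    0    0    0    0
  c   0    0    0    0    0    0    0
  d   0    1    1    1    1    1    1
  d   0    1    1    2    2    2    2
  d   0    1    1    2    2    2    2
LCS length = dp[4][6] = 2

2


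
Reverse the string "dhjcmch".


Input: dhjcmch
Reading characters right to left:
  Position 6: 'h'
  Position 5: 'c'
  Position 4: 'm'
  Position 3: 'c'
  Position 2: 'j'
  Position 1: 'h'
  Position 0: 'd'
Reversed: hcmcjhd

hcmcjhd


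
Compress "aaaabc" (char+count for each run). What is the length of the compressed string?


Input: aaaabc
Runs:
  'a' x 4 => "a4"
  'b' x 1 => "b1"
  'c' x 1 => "c1"
Compressed: "a4b1c1"
Compressed length: 6

6


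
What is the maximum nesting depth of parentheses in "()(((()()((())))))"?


Input: "()(((()()((())))))"
Tracking depth:
  Position 0 '(': depth becomes 1
  Position 1 ')': depth becomes 0
  Position 2 '(': depth becomes 1
  Position 3 '(': depth becomes 2
  Position 4 '(': depth becomes 3
  Position 5 '(': depth becomes 4
  Position 6 ')': depth becomes 3
  Position 7 '(': depth becomes 4
  Position 8 ')': depth becomes 3
  Position 9 '(': depth becomes 4
  Position 10 '(': depth becomes 5
  Position 11 '(': depth becomes 6
  Position 12 ')': depth becomes 5
  Position 13 ')': depth becomes 4
  Position 14 ')': depth becomes 3
  Position 15 ')': depth becomes 2
  Position 16 ')': depth becomes 1
  Position 17 ')': depth becomes 0
Maximum depth reached: 6

6


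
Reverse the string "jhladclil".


Input: jhladclil
Reading characters right to left:
  Position 8: 'l'
  Position 7: 'i'
  Position 6: 'l'
  Position 5: 'c'
  Position 4: 'd'
  Position 3: 'a'
  Position 2: 'l'
  Position 1: 'h'
  Position 0: 'j'
Reversed: lilcdalhj

lilcdalhj


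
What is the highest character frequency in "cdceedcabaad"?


Input: cdceedcabaad
Character counts:
  'a': 3
  'b': 1
  'c': 3
  'd': 3
  'e': 2
Maximum frequency: 3

3


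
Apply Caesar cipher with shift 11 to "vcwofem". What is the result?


Caesar cipher: shift "vcwofem" by 11
  'v' (pos 21) + 11 = pos 6 = 'g'
  'c' (pos 2) + 11 = pos 13 = 'n'
  'w' (pos 22) + 11 = pos 7 = 'h'
  'o' (pos 14) + 11 = pos 25 = 'z'
  'f' (pos 5) + 11 = pos 16 = 'q'
  'e' (pos 4) + 11 = pos 15 = 'p'
  'm' (pos 12) + 11 = pos 23 = 'x'
Result: gnhzqpx

gnhzqpx


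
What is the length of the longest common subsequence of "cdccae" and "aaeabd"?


LCS of "cdccae" and "aaeabd"
DP table:
           a    a    e    a    b    d
      0    0    0    0    0    0    0
  c   0    0    0    0    0    0    0
  d   0    0    0    0    0    0    1
  c   0    0    0    0    0    0    1
  c   0    0    0    0    0    0    1
  a   0    1    1    1    1    1    1
  e   0    1    1    2    2    2    2
LCS length = dp[6][6] = 2

2


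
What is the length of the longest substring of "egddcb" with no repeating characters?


Input: "egddcb"
Sliding window (track last position of each char):
  Position 0 ('e'): window [0,0] length 1 -- new best
  Position 1 ('g'): window [0,1] length 2 -- new best
  Position 2 ('d'): window [0,2] length 3 -- new best
  Position 3 ('d'): repeat (last at 2), move window start to 3
  Position 3 ('d'): window [3,3] length 1
  Position 4 ('c'): window [3,4] length 2
  Position 5 ('b'): window [3,5] length 3
Longest substring with no repeats: "egd" with length 3

3


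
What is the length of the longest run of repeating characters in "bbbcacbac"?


Input: "bbbcacbac"
Scanning for longest run:
  Position 1 ('b'): continues run of 'b', length=2
  Position 2 ('b'): continues run of 'b', length=3
  Position 3 ('c'): new char, reset run to 1
  Position 4 ('a'): new char, reset run to 1
  Position 5 ('c'): new char, reset run to 1
  Position 6 ('b'): new char, reset run to 1
  Position 7 ('a'): new char, reset run to 1
  Position 8 ('c'): new char, reset run to 1
Longest run: 'b' with length 3

3


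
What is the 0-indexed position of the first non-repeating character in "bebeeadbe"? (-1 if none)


Input: bebeeadbe
Character frequencies:
  'a': 1
  'b': 3
  'd': 1
  'e': 4
Scanning left to right for freq == 1:
  Position 0 ('b'): freq=3, skip
  Position 1 ('e'): freq=4, skip
  Position 2 ('b'): freq=3, skip
  Position 3 ('e'): freq=4, skip
  Position 4 ('e'): freq=4, skip
  Position 5 ('a'): unique! => answer = 5

5


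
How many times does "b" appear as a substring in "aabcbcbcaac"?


Searching for "b" in "aabcbcbcaac"
Scanning each position:
  Position 0: "a" => no
  Position 1: "a" => no
  Position 2: "b" => MATCH
  Position 3: "c" => no
  Position 4: "b" => MATCH
  Position 5: "c" => no
  Position 6: "b" => MATCH
  Position 7: "c" => no
  Position 8: "a" => no
  Position 9: "a" => no
  Position 10: "c" => no
Total occurrences: 3

3


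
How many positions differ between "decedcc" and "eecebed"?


Comparing "decedcc" and "eecebed" position by position:
  Position 0: 'd' vs 'e' => DIFFER
  Position 1: 'e' vs 'e' => same
  Position 2: 'c' vs 'c' => same
  Position 3: 'e' vs 'e' => same
  Position 4: 'd' vs 'b' => DIFFER
  Position 5: 'c' vs 'e' => DIFFER
  Position 6: 'c' vs 'd' => DIFFER
Positions that differ: 4

4


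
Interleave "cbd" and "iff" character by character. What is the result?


Interleaving "cbd" and "iff":
  Position 0: 'c' from first, 'i' from second => "ci"
  Position 1: 'b' from first, 'f' from second => "bf"
  Position 2: 'd' from first, 'f' from second => "df"
Result: cibfdf

cibfdf


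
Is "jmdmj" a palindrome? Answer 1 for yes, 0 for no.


Input: jmdmj
Reversed: jmdmj
  Compare pos 0 ('j') with pos 4 ('j'): match
  Compare pos 1 ('m') with pos 3 ('m'): match
Result: palindrome

1


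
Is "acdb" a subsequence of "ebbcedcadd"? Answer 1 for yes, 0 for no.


Check if "acdb" is a subsequence of "ebbcedcadd"
Greedy scan:
  Position 0 ('e'): no match needed
  Position 1 ('b'): no match needed
  Position 2 ('b'): no match needed
  Position 3 ('c'): no match needed
  Position 4 ('e'): no match needed
  Position 5 ('d'): no match needed
  Position 6 ('c'): no match needed
  Position 7 ('a'): matches sub[0] = 'a'
  Position 8 ('d'): no match needed
  Position 9 ('d'): no match needed
Only matched 1/4 characters => not a subsequence

0


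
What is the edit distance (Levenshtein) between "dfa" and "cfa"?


Computing edit distance: "dfa" -> "cfa"
DP table:
           c    f    a
      0    1    2    3
  d   1    1    2    3
  f   2    2    1    2
  a   3    3    2    1
Edit distance = dp[3][3] = 1

1


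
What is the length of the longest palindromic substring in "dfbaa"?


Input: "dfbaa"
Checking substrings for palindromes:
  [3:5] "aa" (len 2) => palindrome
Longest palindromic substring: "aa" with length 2

2


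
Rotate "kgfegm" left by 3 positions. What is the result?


Input: "kgfegm", rotate left by 3
First 3 characters: "kgf"
Remaining characters: "egm"
Concatenate remaining + first: "egm" + "kgf" = "egmkgf"

egmkgf


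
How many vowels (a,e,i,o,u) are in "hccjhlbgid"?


Input: hccjhlbgid
Checking each character:
  'h' at position 0: consonant
  'c' at position 1: consonant
  'c' at position 2: consonant
  'j' at position 3: consonant
  'h' at position 4: consonant
  'l' at position 5: consonant
  'b' at position 6: consonant
  'g' at position 7: consonant
  'i' at position 8: vowel (running total: 1)
  'd' at position 9: consonant
Total vowels: 1

1


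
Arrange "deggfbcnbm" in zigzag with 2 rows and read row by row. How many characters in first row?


Zigzag "deggfbcnbm" into 2 rows:
Placing characters:
  'd' => row 0
  'e' => row 1
  'g' => row 0
  'g' => row 1
  'f' => row 0
  'b' => row 1
  'c' => row 0
  'n' => row 1
  'b' => row 0
  'm' => row 1
Rows:
  Row 0: "dgfcb"
  Row 1: "egbnm"
First row length: 5

5


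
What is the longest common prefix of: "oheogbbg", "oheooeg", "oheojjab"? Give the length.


Words: oheogbbg, oheooeg, oheojjab
  Position 0: all 'o' => match
  Position 1: all 'h' => match
  Position 2: all 'e' => match
  Position 3: all 'o' => match
  Position 4: ('g', 'o', 'j') => mismatch, stop
LCP = "oheo" (length 4)

4


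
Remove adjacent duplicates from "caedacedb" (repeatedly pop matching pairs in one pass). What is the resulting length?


Input: caedacedb
Stack-based adjacent duplicate removal:
  Read 'c': push. Stack: c
  Read 'a': push. Stack: ca
  Read 'e': push. Stack: cae
  Read 'd': push. Stack: caed
  Read 'a': push. Stack: caeda
  Read 'c': push. Stack: caedac
  Read 'e': push. Stack: caedace
  Read 'd': push. Stack: caedaced
  Read 'b': push. Stack: caedacedb
Final stack: "caedacedb" (length 9)

9


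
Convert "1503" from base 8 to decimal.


Input: "1503" in base 8
Positional expansion:
  Digit '1' (value 1) x 8^3 = 512
  Digit '5' (value 5) x 8^2 = 320
  Digit '0' (value 0) x 8^1 = 0
  Digit '3' (value 3) x 8^0 = 3
Sum = 835

835


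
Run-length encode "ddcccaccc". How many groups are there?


Input: ddcccaccc
Scanning for consecutive runs:
  Group 1: 'd' x 2 (positions 0-1)
  Group 2: 'c' x 3 (positions 2-4)
  Group 3: 'a' x 1 (positions 5-5)
  Group 4: 'c' x 3 (positions 6-8)
Total groups: 4

4


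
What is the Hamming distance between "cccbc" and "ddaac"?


Comparing "cccbc" and "ddaac" position by position:
  Position 0: 'c' vs 'd' => differ
  Position 1: 'c' vs 'd' => differ
  Position 2: 'c' vs 'a' => differ
  Position 3: 'b' vs 'a' => differ
  Position 4: 'c' vs 'c' => same
Total differences (Hamming distance): 4

4


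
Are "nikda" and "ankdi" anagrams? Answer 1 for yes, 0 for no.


Strings: "nikda", "ankdi"
Sorted first:  adikn
Sorted second: adikn
Sorted forms match => anagrams

1


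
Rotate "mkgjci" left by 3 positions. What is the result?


Input: "mkgjci", rotate left by 3
First 3 characters: "mkg"
Remaining characters: "jci"
Concatenate remaining + first: "jci" + "mkg" = "jcimkg"

jcimkg


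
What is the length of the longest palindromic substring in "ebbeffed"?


Input: "ebbeffed"
Checking substrings for palindromes:
  [0:4] "ebbe" (len 4) => palindrome
  [3:7] "effe" (len 4) => palindrome
  [1:3] "bb" (len 2) => palindrome
  [4:6] "ff" (len 2) => palindrome
Longest palindromic substring: "ebbe" with length 4

4


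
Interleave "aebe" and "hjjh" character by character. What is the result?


Interleaving "aebe" and "hjjh":
  Position 0: 'a' from first, 'h' from second => "ah"
  Position 1: 'e' from first, 'j' from second => "ej"
  Position 2: 'b' from first, 'j' from second => "bj"
  Position 3: 'e' from first, 'h' from second => "eh"
Result: ahejbjeh

ahejbjeh


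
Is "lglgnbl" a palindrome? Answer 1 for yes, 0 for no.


Input: lglgnbl
Reversed: lbnglgl
  Compare pos 0 ('l') with pos 6 ('l'): match
  Compare pos 1 ('g') with pos 5 ('b'): MISMATCH
  Compare pos 2 ('l') with pos 4 ('n'): MISMATCH
Result: not a palindrome

0


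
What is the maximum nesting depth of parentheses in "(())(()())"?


Input: "(())(()())"
Tracking depth:
  Position 0 '(': depth becomes 1
  Position 1 '(': depth becomes 2
  Position 2 ')': depth becomes 1
  Position 3 ')': depth becomes 0
  Position 4 '(': depth becomes 1
  Position 5 '(': depth becomes 2
  Position 6 ')': depth becomes 1
  Position 7 '(': depth becomes 2
  Position 8 ')': depth becomes 1
  Position 9 ')': depth becomes 0
Maximum depth reached: 2

2


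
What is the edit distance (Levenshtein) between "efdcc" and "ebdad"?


Computing edit distance: "efdcc" -> "ebdad"
DP table:
           e    b    d    a    d
      0    1    2    3    4    5
  e   1    0    1    2    3    4
  f   2    1    1    2    3    4
  d   3    2    2    1    2    3
  c   4    3    3    2    2    3
  c   5    4    4    3    3    3
Edit distance = dp[5][5] = 3

3


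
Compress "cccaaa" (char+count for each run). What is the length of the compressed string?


Input: cccaaa
Runs:
  'c' x 3 => "c3"
  'a' x 3 => "a3"
Compressed: "c3a3"
Compressed length: 4

4


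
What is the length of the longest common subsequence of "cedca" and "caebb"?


LCS of "cedca" and "caebb"
DP table:
           c    a    e    b    b
      0    0    0    0    0    0
  c   0    1    1    1    1    1
  e   0    1    1    2    2    2
  d   0    1    1    2    2    2
  c   0    1    1    2    2    2
  a   0    1    2    2    2    2
LCS length = dp[5][5] = 2

2


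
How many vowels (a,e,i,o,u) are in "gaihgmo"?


Input: gaihgmo
Checking each character:
  'g' at position 0: consonant
  'a' at position 1: vowel (running total: 1)
  'i' at position 2: vowel (running total: 2)
  'h' at position 3: consonant
  'g' at position 4: consonant
  'm' at position 5: consonant
  'o' at position 6: vowel (running total: 3)
Total vowels: 3

3


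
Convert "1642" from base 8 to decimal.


Input: "1642" in base 8
Positional expansion:
  Digit '1' (value 1) x 8^3 = 512
  Digit '6' (value 6) x 8^2 = 384
  Digit '4' (value 4) x 8^1 = 32
  Digit '2' (value 2) x 8^0 = 2
Sum = 930

930


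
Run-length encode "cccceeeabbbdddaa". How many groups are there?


Input: cccceeeabbbdddaa
Scanning for consecutive runs:
  Group 1: 'c' x 4 (positions 0-3)
  Group 2: 'e' x 3 (positions 4-6)
  Group 3: 'a' x 1 (positions 7-7)
  Group 4: 'b' x 3 (positions 8-10)
  Group 5: 'd' x 3 (positions 11-13)
  Group 6: 'a' x 2 (positions 14-15)
Total groups: 6

6


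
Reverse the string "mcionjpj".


Input: mcionjpj
Reading characters right to left:
  Position 7: 'j'
  Position 6: 'p'
  Position 5: 'j'
  Position 4: 'n'
  Position 3: 'o'
  Position 2: 'i'
  Position 1: 'c'
  Position 0: 'm'
Reversed: jpjnoicm

jpjnoicm


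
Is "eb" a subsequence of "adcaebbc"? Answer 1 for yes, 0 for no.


Check if "eb" is a subsequence of "adcaebbc"
Greedy scan:
  Position 0 ('a'): no match needed
  Position 1 ('d'): no match needed
  Position 2 ('c'): no match needed
  Position 3 ('a'): no match needed
  Position 4 ('e'): matches sub[0] = 'e'
  Position 5 ('b'): matches sub[1] = 'b'
  Position 6 ('b'): no match needed
  Position 7 ('c'): no match needed
All 2 characters matched => is a subsequence

1


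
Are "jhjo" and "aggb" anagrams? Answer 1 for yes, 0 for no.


Strings: "jhjo", "aggb"
Sorted first:  hjjo
Sorted second: abgg
Differ at position 0: 'h' vs 'a' => not anagrams

0


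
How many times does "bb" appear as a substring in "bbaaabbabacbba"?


Searching for "bb" in "bbaaabbabacbba"
Scanning each position:
  Position 0: "bb" => MATCH
  Position 1: "ba" => no
  Position 2: "aa" => no
  Position 3: "aa" => no
  Position 4: "ab" => no
  Position 5: "bb" => MATCH
  Position 6: "ba" => no
  Position 7: "ab" => no
  Position 8: "ba" => no
  Position 9: "ac" => no
  Position 10: "cb" => no
  Position 11: "bb" => MATCH
  Position 12: "ba" => no
Total occurrences: 3

3


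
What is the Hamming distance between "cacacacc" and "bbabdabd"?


Comparing "cacacacc" and "bbabdabd" position by position:
  Position 0: 'c' vs 'b' => differ
  Position 1: 'a' vs 'b' => differ
  Position 2: 'c' vs 'a' => differ
  Position 3: 'a' vs 'b' => differ
  Position 4: 'c' vs 'd' => differ
  Position 5: 'a' vs 'a' => same
  Position 6: 'c' vs 'b' => differ
  Position 7: 'c' vs 'd' => differ
Total differences (Hamming distance): 7

7


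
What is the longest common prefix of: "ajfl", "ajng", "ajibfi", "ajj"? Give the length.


Words: ajfl, ajng, ajibfi, ajj
  Position 0: all 'a' => match
  Position 1: all 'j' => match
  Position 2: ('f', 'n', 'i', 'j') => mismatch, stop
LCP = "aj" (length 2)

2


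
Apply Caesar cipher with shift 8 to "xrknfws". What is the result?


Caesar cipher: shift "xrknfws" by 8
  'x' (pos 23) + 8 = pos 5 = 'f'
  'r' (pos 17) + 8 = pos 25 = 'z'
  'k' (pos 10) + 8 = pos 18 = 's'
  'n' (pos 13) + 8 = pos 21 = 'v'
  'f' (pos 5) + 8 = pos 13 = 'n'
  'w' (pos 22) + 8 = pos 4 = 'e'
  's' (pos 18) + 8 = pos 0 = 'a'
Result: fzsvnea

fzsvnea


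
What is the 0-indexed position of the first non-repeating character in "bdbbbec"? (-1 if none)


Input: bdbbbec
Character frequencies:
  'b': 4
  'c': 1
  'd': 1
  'e': 1
Scanning left to right for freq == 1:
  Position 0 ('b'): freq=4, skip
  Position 1 ('d'): unique! => answer = 1

1


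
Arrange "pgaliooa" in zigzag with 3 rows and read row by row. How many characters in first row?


Zigzag "pgaliooa" into 3 rows:
Placing characters:
  'p' => row 0
  'g' => row 1
  'a' => row 2
  'l' => row 1
  'i' => row 0
  'o' => row 1
  'o' => row 2
  'a' => row 1
Rows:
  Row 0: "pi"
  Row 1: "gloa"
  Row 2: "ao"
First row length: 2

2


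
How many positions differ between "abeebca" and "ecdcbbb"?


Comparing "abeebca" and "ecdcbbb" position by position:
  Position 0: 'a' vs 'e' => DIFFER
  Position 1: 'b' vs 'c' => DIFFER
  Position 2: 'e' vs 'd' => DIFFER
  Position 3: 'e' vs 'c' => DIFFER
  Position 4: 'b' vs 'b' => same
  Position 5: 'c' vs 'b' => DIFFER
  Position 6: 'a' vs 'b' => DIFFER
Positions that differ: 6

6


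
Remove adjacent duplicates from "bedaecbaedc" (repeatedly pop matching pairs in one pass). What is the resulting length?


Input: bedaecbaedc
Stack-based adjacent duplicate removal:
  Read 'b': push. Stack: b
  Read 'e': push. Stack: be
  Read 'd': push. Stack: bed
  Read 'a': push. Stack: beda
  Read 'e': push. Stack: bedae
  Read 'c': push. Stack: bedaec
  Read 'b': push. Stack: bedaecb
  Read 'a': push. Stack: bedaecba
  Read 'e': push. Stack: bedaecbae
  Read 'd': push. Stack: bedaecbaed
  Read 'c': push. Stack: bedaecbaedc
Final stack: "bedaecbaedc" (length 11)

11


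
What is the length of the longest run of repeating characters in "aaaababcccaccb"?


Input: "aaaababcccaccb"
Scanning for longest run:
  Position 1 ('a'): continues run of 'a', length=2
  Position 2 ('a'): continues run of 'a', length=3
  Position 3 ('a'): continues run of 'a', length=4
  Position 4 ('b'): new char, reset run to 1
  Position 5 ('a'): new char, reset run to 1
  Position 6 ('b'): new char, reset run to 1
  Position 7 ('c'): new char, reset run to 1
  Position 8 ('c'): continues run of 'c', length=2
  Position 9 ('c'): continues run of 'c', length=3
  Position 10 ('a'): new char, reset run to 1
  Position 11 ('c'): new char, reset run to 1
  Position 12 ('c'): continues run of 'c', length=2
  Position 13 ('b'): new char, reset run to 1
Longest run: 'a' with length 4

4


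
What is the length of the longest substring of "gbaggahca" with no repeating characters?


Input: "gbaggahca"
Sliding window (track last position of each char):
  Position 0 ('g'): window [0,0] length 1 -- new best
  Position 1 ('b'): window [0,1] length 2 -- new best
  Position 2 ('a'): window [0,2] length 3 -- new best
  Position 3 ('g'): repeat (last at 0), move window start to 1
  Position 3 ('g'): window [1,3] length 3
  Position 4 ('g'): repeat (last at 3), move window start to 4
  Position 4 ('g'): window [4,4] length 1
  Position 5 ('a'): window [4,5] length 2
  Position 6 ('h'): window [4,6] length 3
  Position 7 ('c'): window [4,7] length 4 -- new best
  Position 8 ('a'): repeat (last at 5), move window start to 6
  Position 8 ('a'): window [6,8] length 3
Longest substring with no repeats: "gahc" with length 4

4


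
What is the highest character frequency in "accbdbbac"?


Input: accbdbbac
Character counts:
  'a': 2
  'b': 3
  'c': 3
  'd': 1
Maximum frequency: 3

3


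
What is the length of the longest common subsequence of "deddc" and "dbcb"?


LCS of "deddc" and "dbcb"
DP table:
           d    b    c    b
      0    0    0    0    0
  d   0    1    1    1    1
  e   0    1    1    1    1
  d   0    1    1    1    1
  d   0    1    1    1    1
  c   0    1    1    2    2
LCS length = dp[5][4] = 2

2


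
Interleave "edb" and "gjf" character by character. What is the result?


Interleaving "edb" and "gjf":
  Position 0: 'e' from first, 'g' from second => "eg"
  Position 1: 'd' from first, 'j' from second => "dj"
  Position 2: 'b' from first, 'f' from second => "bf"
Result: egdjbf

egdjbf


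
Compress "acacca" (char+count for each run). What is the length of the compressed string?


Input: acacca
Runs:
  'a' x 1 => "a1"
  'c' x 1 => "c1"
  'a' x 1 => "a1"
  'c' x 2 => "c2"
  'a' x 1 => "a1"
Compressed: "a1c1a1c2a1"
Compressed length: 10

10


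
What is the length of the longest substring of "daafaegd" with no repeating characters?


Input: "daafaegd"
Sliding window (track last position of each char):
  Position 0 ('d'): window [0,0] length 1 -- new best
  Position 1 ('a'): window [0,1] length 2 -- new best
  Position 2 ('a'): repeat (last at 1), move window start to 2
  Position 2 ('a'): window [2,2] length 1
  Position 3 ('f'): window [2,3] length 2
  Position 4 ('a'): repeat (last at 2), move window start to 3
  Position 4 ('a'): window [3,4] length 2
  Position 5 ('e'): window [3,5] length 3 -- new best
  Position 6 ('g'): window [3,6] length 4 -- new best
  Position 7 ('d'): window [3,7] length 5 -- new best
Longest substring with no repeats: "faegd" with length 5

5


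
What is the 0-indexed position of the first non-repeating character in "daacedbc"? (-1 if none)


Input: daacedbc
Character frequencies:
  'a': 2
  'b': 1
  'c': 2
  'd': 2
  'e': 1
Scanning left to right for freq == 1:
  Position 0 ('d'): freq=2, skip
  Position 1 ('a'): freq=2, skip
  Position 2 ('a'): freq=2, skip
  Position 3 ('c'): freq=2, skip
  Position 4 ('e'): unique! => answer = 4

4


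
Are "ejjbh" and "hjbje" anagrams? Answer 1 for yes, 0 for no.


Strings: "ejjbh", "hjbje"
Sorted first:  behjj
Sorted second: behjj
Sorted forms match => anagrams

1


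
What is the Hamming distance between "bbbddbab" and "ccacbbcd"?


Comparing "bbbddbab" and "ccacbbcd" position by position:
  Position 0: 'b' vs 'c' => differ
  Position 1: 'b' vs 'c' => differ
  Position 2: 'b' vs 'a' => differ
  Position 3: 'd' vs 'c' => differ
  Position 4: 'd' vs 'b' => differ
  Position 5: 'b' vs 'b' => same
  Position 6: 'a' vs 'c' => differ
  Position 7: 'b' vs 'd' => differ
Total differences (Hamming distance): 7

7


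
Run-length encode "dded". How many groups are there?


Input: dded
Scanning for consecutive runs:
  Group 1: 'd' x 2 (positions 0-1)
  Group 2: 'e' x 1 (positions 2-2)
  Group 3: 'd' x 1 (positions 3-3)
Total groups: 3

3


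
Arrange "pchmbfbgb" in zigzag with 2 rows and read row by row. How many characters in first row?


Zigzag "pchmbfbgb" into 2 rows:
Placing characters:
  'p' => row 0
  'c' => row 1
  'h' => row 0
  'm' => row 1
  'b' => row 0
  'f' => row 1
  'b' => row 0
  'g' => row 1
  'b' => row 0
Rows:
  Row 0: "phbbb"
  Row 1: "cmfg"
First row length: 5

5


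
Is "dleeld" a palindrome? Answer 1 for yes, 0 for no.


Input: dleeld
Reversed: dleeld
  Compare pos 0 ('d') with pos 5 ('d'): match
  Compare pos 1 ('l') with pos 4 ('l'): match
  Compare pos 2 ('e') with pos 3 ('e'): match
Result: palindrome

1


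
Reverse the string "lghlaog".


Input: lghlaog
Reading characters right to left:
  Position 6: 'g'
  Position 5: 'o'
  Position 4: 'a'
  Position 3: 'l'
  Position 2: 'h'
  Position 1: 'g'
  Position 0: 'l'
Reversed: goalhgl

goalhgl


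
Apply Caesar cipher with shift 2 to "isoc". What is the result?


Caesar cipher: shift "isoc" by 2
  'i' (pos 8) + 2 = pos 10 = 'k'
  's' (pos 18) + 2 = pos 20 = 'u'
  'o' (pos 14) + 2 = pos 16 = 'q'
  'c' (pos 2) + 2 = pos 4 = 'e'
Result: kuqe

kuqe


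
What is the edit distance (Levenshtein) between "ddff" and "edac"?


Computing edit distance: "ddff" -> "edac"
DP table:
           e    d    a    c
      0    1    2    3    4
  d   1    1    1    2    3
  d   2    2    1    2    3
  f   3    3    2    2    3
  f   4    4    3    3    3
Edit distance = dp[4][4] = 3

3


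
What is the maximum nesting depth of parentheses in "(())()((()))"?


Input: "(())()((()))"
Tracking depth:
  Position 0 '(': depth becomes 1
  Position 1 '(': depth becomes 2
  Position 2 ')': depth becomes 1
  Position 3 ')': depth becomes 0
  Position 4 '(': depth becomes 1
  Position 5 ')': depth becomes 0
  Position 6 '(': depth becomes 1
  Position 7 '(': depth becomes 2
  Position 8 '(': depth becomes 3
  Position 9 ')': depth becomes 2
  Position 10 ')': depth becomes 1
  Position 11 ')': depth becomes 0
Maximum depth reached: 3

3


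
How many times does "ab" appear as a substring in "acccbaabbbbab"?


Searching for "ab" in "acccbaabbbbab"
Scanning each position:
  Position 0: "ac" => no
  Position 1: "cc" => no
  Position 2: "cc" => no
  Position 3: "cb" => no
  Position 4: "ba" => no
  Position 5: "aa" => no
  Position 6: "ab" => MATCH
  Position 7: "bb" => no
  Position 8: "bb" => no
  Position 9: "bb" => no
  Position 10: "ba" => no
  Position 11: "ab" => MATCH
Total occurrences: 2

2


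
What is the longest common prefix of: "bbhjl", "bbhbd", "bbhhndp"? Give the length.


Words: bbhjl, bbhbd, bbhhndp
  Position 0: all 'b' => match
  Position 1: all 'b' => match
  Position 2: all 'h' => match
  Position 3: ('j', 'b', 'h') => mismatch, stop
LCP = "bbh" (length 3)

3


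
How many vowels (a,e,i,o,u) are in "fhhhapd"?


Input: fhhhapd
Checking each character:
  'f' at position 0: consonant
  'h' at position 1: consonant
  'h' at position 2: consonant
  'h' at position 3: consonant
  'a' at position 4: vowel (running total: 1)
  'p' at position 5: consonant
  'd' at position 6: consonant
Total vowels: 1

1


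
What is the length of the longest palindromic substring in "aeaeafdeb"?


Input: "aeaeafdeb"
Checking substrings for palindromes:
  [0:5] "aeaea" (len 5) => palindrome
  [0:3] "aea" (len 3) => palindrome
  [1:4] "eae" (len 3) => palindrome
  [2:5] "aea" (len 3) => palindrome
Longest palindromic substring: "aeaea" with length 5

5


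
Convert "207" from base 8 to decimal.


Input: "207" in base 8
Positional expansion:
  Digit '2' (value 2) x 8^2 = 128
  Digit '0' (value 0) x 8^1 = 0
  Digit '7' (value 7) x 8^0 = 7
Sum = 135

135


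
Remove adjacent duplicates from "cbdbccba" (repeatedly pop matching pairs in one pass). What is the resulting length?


Input: cbdbccba
Stack-based adjacent duplicate removal:
  Read 'c': push. Stack: c
  Read 'b': push. Stack: cb
  Read 'd': push. Stack: cbd
  Read 'b': push. Stack: cbdb
  Read 'c': push. Stack: cbdbc
  Read 'c': matches stack top 'c' => pop. Stack: cbdb
  Read 'b': matches stack top 'b' => pop. Stack: cbd
  Read 'a': push. Stack: cbda
Final stack: "cbda" (length 4)

4


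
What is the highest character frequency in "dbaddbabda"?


Input: dbaddbabda
Character counts:
  'a': 3
  'b': 3
  'd': 4
Maximum frequency: 4

4


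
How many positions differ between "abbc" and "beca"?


Comparing "abbc" and "beca" position by position:
  Position 0: 'a' vs 'b' => DIFFER
  Position 1: 'b' vs 'e' => DIFFER
  Position 2: 'b' vs 'c' => DIFFER
  Position 3: 'c' vs 'a' => DIFFER
Positions that differ: 4

4


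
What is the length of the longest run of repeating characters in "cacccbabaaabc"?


Input: "cacccbabaaabc"
Scanning for longest run:
  Position 1 ('a'): new char, reset run to 1
  Position 2 ('c'): new char, reset run to 1
  Position 3 ('c'): continues run of 'c', length=2
  Position 4 ('c'): continues run of 'c', length=3
  Position 5 ('b'): new char, reset run to 1
  Position 6 ('a'): new char, reset run to 1
  Position 7 ('b'): new char, reset run to 1
  Position 8 ('a'): new char, reset run to 1
  Position 9 ('a'): continues run of 'a', length=2
  Position 10 ('a'): continues run of 'a', length=3
  Position 11 ('b'): new char, reset run to 1
  Position 12 ('c'): new char, reset run to 1
Longest run: 'c' with length 3

3


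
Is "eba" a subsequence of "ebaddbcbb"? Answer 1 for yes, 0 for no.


Check if "eba" is a subsequence of "ebaddbcbb"
Greedy scan:
  Position 0 ('e'): matches sub[0] = 'e'
  Position 1 ('b'): matches sub[1] = 'b'
  Position 2 ('a'): matches sub[2] = 'a'
  Position 3 ('d'): no match needed
  Position 4 ('d'): no match needed
  Position 5 ('b'): no match needed
  Position 6 ('c'): no match needed
  Position 7 ('b'): no match needed
  Position 8 ('b'): no match needed
All 3 characters matched => is a subsequence

1


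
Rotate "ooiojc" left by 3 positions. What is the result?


Input: "ooiojc", rotate left by 3
First 3 characters: "ooi"
Remaining characters: "ojc"
Concatenate remaining + first: "ojc" + "ooi" = "ojcooi"

ojcooi


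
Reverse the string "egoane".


Input: egoane
Reading characters right to left:
  Position 5: 'e'
  Position 4: 'n'
  Position 3: 'a'
  Position 2: 'o'
  Position 1: 'g'
  Position 0: 'e'
Reversed: enaoge

enaoge


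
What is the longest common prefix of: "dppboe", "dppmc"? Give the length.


Words: dppboe, dppmc
  Position 0: all 'd' => match
  Position 1: all 'p' => match
  Position 2: all 'p' => match
  Position 3: ('b', 'm') => mismatch, stop
LCP = "dpp" (length 3)

3


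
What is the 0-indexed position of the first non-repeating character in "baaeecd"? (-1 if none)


Input: baaeecd
Character frequencies:
  'a': 2
  'b': 1
  'c': 1
  'd': 1
  'e': 2
Scanning left to right for freq == 1:
  Position 0 ('b'): unique! => answer = 0

0
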